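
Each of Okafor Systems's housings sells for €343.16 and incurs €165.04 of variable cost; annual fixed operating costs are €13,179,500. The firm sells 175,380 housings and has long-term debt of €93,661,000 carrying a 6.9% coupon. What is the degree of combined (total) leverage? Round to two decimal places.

Contribution at this volume is 175,380 × €178.12 = €31,238,685.60.
Operating income = contribution − fixed costs = €31,238,685.60 − €13,179,500 = €18,059,185.60. Interest = €6,462,609.00, so EBIT − I = €11,596,576.60.
DCL = contribution ÷ (EBIT − I) = €31,238,685.60 ÷ €11,596,576.60 = 2.6938.

2.69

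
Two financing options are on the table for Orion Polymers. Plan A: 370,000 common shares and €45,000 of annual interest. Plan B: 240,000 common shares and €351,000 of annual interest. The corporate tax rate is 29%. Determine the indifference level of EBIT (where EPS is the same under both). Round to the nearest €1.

At indifference, (EBIT − 45,000)(1 − t)/370,000 = (EBIT − 351,000)(1 − t)/240,000.
The (1 − t) factor cancels: (EBIT − 45,000) × 240,000 = (EBIT − 351,000) × 370,000.
Solving, EBIT = (351,000·370,000 − 45,000·240,000) / (370,000 − 240,000) = 119,070,000,000 / 130,000 = 915,923.08.

€915,923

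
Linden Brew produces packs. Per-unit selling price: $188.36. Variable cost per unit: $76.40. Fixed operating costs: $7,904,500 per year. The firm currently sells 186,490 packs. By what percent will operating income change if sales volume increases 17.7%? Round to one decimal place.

+28.5%

Contribution at this volume is 186,490 × $111.96 = $20,879,420.40.
Subtracting fixed costs: EBIT = $20,879,420.40 − $7,904,500 = $12,974,920.40.
So DOL = total CM / EBIT = $20,879,420.40 / $12,974,920.40 = 1.6092.
Operating income changes by 1.6092 × +17.7% = +28.5%.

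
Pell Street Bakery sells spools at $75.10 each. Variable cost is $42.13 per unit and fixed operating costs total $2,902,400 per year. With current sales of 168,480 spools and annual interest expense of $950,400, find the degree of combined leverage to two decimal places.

Total contribution margin = 168,480 × $32.97 = $5,554,785.60.
Subtracting fixed costs: EBIT = $5,554,785.60 − $2,902,400 = $2,652,385.60. Interest = $950,400.00.
DOL = $5,554,785.60 ÷ $2,652,385.60 = 2.0943; DFL = $2,652,385.60 ÷ $1,701,985.60 = 1.5584.
Combined leverage = 2.0943 × 1.5584 = 3.2638.

3.26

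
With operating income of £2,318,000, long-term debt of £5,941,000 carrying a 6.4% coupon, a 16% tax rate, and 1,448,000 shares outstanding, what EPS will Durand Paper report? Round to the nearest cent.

Pre-tax income = £2,318,000 − £380,224.00 = £1,937,776.00.
Net income = £1,937,776.00 × (1 − 0.16) = £1,627,731.84.
EPS = £1,627,731.84 ÷ 1,448,000 = £1.12.

£1.12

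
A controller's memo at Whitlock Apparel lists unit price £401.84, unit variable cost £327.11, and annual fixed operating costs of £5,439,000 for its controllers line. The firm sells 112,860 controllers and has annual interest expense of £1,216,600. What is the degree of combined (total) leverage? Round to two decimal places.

Contribution at this volume is 112,860 × £74.73 = £8,434,027.80.
Operating income = contribution − fixed costs = £8,434,027.80 − £5,439,000 = £2,995,027.80. Interest = £1,216,600.00.
DOL = £8,434,027.80 ÷ £2,995,027.80 = 2.8160; DFL = £2,995,027.80 ÷ £1,778,427.80 = 1.6841.
DCL = DOL × DFL = 2.8160 × 1.6841 = 4.7424.

4.74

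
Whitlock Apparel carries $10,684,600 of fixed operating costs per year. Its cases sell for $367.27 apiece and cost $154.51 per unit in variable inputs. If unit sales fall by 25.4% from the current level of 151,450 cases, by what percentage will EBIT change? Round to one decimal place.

Total contribution margin = 151,450 × $212.76 = $32,222,502.00.
Subtracting fixed costs: EBIT = $32,222,502.00 − $10,684,600 = $21,537,902.00.
So DOL = total CM / EBIT = $32,222,502.00 / $21,537,902.00 = 1.4961.
%ΔEBIT = DOL × %ΔSales = 1.4961 × -25.4% = -38.0%.

-38.0%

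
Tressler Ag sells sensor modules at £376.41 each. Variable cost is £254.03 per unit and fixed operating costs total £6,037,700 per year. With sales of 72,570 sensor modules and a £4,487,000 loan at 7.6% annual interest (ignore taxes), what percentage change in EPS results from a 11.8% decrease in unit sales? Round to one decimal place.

Contribution at this volume is 72,570 × £122.38 = £8,881,116.60.
Subtracting fixed costs: EBIT = £8,881,116.60 − £6,037,700 = £2,843,416.60.
Interest = £341,012.00, so EBIT − I = £2,502,404.60.
DCL = total CM / (EBIT − I) = £8,881,116.60 / £2,502,404.60 = 3.5490.
EPS therefore changes by 3.5490 × (-11.8%) = -41.9%.

-41.9%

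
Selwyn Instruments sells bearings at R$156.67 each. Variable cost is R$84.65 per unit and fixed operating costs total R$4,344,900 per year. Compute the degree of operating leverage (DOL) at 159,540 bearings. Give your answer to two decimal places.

1.61

Total contribution margin = 159,540 × R$72.02 = R$11,490,070.80.
Subtracting fixed costs: EBIT = R$11,490,070.80 − R$4,344,900 = R$7,145,170.80.
So DOL = total CM / EBIT = R$11,490,070.80 / R$7,145,170.80 = 1.6081.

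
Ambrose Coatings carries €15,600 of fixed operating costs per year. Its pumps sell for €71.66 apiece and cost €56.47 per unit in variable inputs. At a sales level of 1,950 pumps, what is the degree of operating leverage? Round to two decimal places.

Contribution at this volume is 1,950 × €15.19 = €29,620.50.
EBIT = €29,620.50 − €15,600 = €14,020.50.
DOL = contribution ÷ EBIT = €29,620.50 ÷ €14,020.50 = 2.1127.

2.11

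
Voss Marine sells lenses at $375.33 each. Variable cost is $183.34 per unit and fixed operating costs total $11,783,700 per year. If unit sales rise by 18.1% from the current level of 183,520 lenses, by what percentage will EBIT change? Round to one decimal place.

Contribution at this volume is 183,520 × $191.99 = $35,234,004.80.
EBIT = $35,234,004.80 − $11,783,700 = $23,450,304.80.
DOL = contribution ÷ EBIT = $35,234,004.80 ÷ $23,450,304.80 = 1.5025.
So EBIT moves 1.5025 × (+18.1%) = +27.2%.

+27.2%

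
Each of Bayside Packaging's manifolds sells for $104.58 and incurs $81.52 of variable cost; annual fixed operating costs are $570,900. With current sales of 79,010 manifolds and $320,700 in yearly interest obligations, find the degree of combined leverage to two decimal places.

Contribution at this volume is 79,010 × $23.06 = $1,821,970.60.
Operating income = contribution − fixed costs = $1,821,970.60 − $570,900 = $1,251,070.60. Interest = $320,700.00.
DOL = $1,821,970.60 ÷ $1,251,070.60 = 1.4563; DFL = $1,251,070.60 ÷ $930,370.60 = 1.3447.
Combined leverage = 1.4563 × 1.3447 = 1.9583.

1.96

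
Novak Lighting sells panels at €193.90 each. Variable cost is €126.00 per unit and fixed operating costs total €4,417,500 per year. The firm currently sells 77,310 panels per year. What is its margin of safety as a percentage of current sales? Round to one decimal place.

Unit CM = price − variable cost = €193.90 − €126.00 = €67.90. Break-even units = €4,417,500 ÷ €67.90 = 65,058.91; break-even revenue = 65,058.91 × €193.90 = €12,614,922.68.
Current sales = 77,310 × €193.90 = €14,990,409.00.
Margin of safety = (€14,990,409.00 − €12,614,922.68) ÷ €14,990,409.00 = 15.8%.

15.8%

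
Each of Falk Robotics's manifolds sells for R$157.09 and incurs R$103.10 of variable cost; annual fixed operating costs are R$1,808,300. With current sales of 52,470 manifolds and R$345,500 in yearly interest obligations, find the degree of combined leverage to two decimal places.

4.17

At 52,470 units, contribution = 52,470 × R$53.99 = R$2,832,855.30.
Operating income = contribution − fixed costs = R$2,832,855.30 − R$1,808,300 = R$1,024,555.30. Interest = R$345,500.00, so EBIT − I = R$679,055.30.
Degree of total leverage = total CM / (EBIT − interest) = R$2,832,855.30 / R$679,055.30 = 4.1718.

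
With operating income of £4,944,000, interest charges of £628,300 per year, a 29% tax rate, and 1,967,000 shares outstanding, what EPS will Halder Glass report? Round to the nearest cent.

Interest = £628,300.00, so EBT = £4,944,000 − £628,300.00 = £4,315,700.00.
After tax at 29%: net income = £4,315,700.00 × 0.71 = £3,064,147.00.
Per share: £3,064,147.00 / 1,967,000 shares = £1.56.

£1.56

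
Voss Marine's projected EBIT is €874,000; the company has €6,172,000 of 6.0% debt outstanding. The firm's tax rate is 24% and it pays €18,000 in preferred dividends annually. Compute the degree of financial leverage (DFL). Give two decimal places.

Interest = €370,320.00.
Pre-tax preferred-dividend burden = €18,000 ÷ (1 − 0.24) = €23,684.21.
DFL = EBIT ÷ [EBIT − I − D_p/(1−t)] = €874,000 ÷ [€874,000 − €370,320.00 − €23,684.21] = €874,000 ÷ €479,995.79 = 1.8208.

1.82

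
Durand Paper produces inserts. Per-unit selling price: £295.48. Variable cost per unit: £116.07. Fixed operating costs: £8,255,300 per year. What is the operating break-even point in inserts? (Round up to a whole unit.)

Each unit contributes £295.48 − £116.07 = £179.41.
Break-even Q = £8,255,300 / £179.41 = 46,013.60 → 46,014 inserts.

46,014 inserts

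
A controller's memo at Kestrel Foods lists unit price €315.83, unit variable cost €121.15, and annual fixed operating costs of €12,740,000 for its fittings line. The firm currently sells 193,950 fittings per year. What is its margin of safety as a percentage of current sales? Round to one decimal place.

Each unit contributes €315.83 − €121.15 = €194.68. Break-even units = €12,740,000 ÷ €194.68 = 65,440.72; break-even revenue = 65,440.72 × €315.83 = €20,668,143.62.
Current sales = 193,950 × €315.83 = €61,255,228.50.
Margin of safety = (€61,255,228.50 − €20,668,143.62) ÷ €61,255,228.50 = 66.3%.

66.3%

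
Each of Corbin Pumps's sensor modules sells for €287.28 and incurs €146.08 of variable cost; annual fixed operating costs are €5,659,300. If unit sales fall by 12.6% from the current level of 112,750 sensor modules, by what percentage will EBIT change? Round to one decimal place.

-19.5%

Contribution at this volume is 112,750 × €141.20 = €15,920,300.00.
Subtracting fixed costs: EBIT = €15,920,300.00 − €5,659,300 = €10,261,000.00.
DOL = contribution ÷ EBIT = €15,920,300.00 ÷ €10,261,000.00 = 1.5515.
So EBIT moves 1.5515 × (-12.6%) = -19.5%.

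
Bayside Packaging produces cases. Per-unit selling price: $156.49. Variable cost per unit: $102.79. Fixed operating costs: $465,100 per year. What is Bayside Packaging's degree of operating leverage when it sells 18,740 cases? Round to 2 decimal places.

1.86

At 18,740 units, contribution = 18,740 × $53.70 = $1,006,338.00.
Operating income = contribution − fixed costs = $1,006,338.00 − $465,100 = $541,238.00.
So DOL = total CM / EBIT = $1,006,338.00 / $541,238.00 = 1.8593.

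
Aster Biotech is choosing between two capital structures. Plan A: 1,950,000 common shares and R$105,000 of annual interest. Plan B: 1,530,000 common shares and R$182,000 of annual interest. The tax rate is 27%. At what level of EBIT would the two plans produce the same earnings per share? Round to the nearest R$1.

R$462,500

At indifference, (EBIT − 105,000)(1 − t)/1,950,000 = (EBIT − 182,000)(1 − t)/1,530,000.
The (1 − t) factor cancels: (EBIT − 105,000) × 1,530,000 = (EBIT − 182,000) × 1,950,000.
EBIT × (1,950,000 − 1,530,000) = 182,000 × 1,950,000 − 105,000 × 1,530,000 = 194,250,000,000, so EBIT = 194,250,000,000 ÷ 420,000 = 462,500.00.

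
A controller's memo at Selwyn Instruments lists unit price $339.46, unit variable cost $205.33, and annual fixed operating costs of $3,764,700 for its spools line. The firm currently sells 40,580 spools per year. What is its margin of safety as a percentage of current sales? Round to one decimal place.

Unit CM = price − variable cost = $339.46 − $205.33 = $134.13. Break-even units = $3,764,700 ÷ $134.13 = 28,067.55; break-even revenue = 28,067.55 × $339.46 = $9,527,809.30.
Current sales = 40,580 × $339.46 = $13,775,286.80.
Margin of safety = ($13,775,286.80 − $9,527,809.30) ÷ $13,775,286.80 = 30.8%.

30.8%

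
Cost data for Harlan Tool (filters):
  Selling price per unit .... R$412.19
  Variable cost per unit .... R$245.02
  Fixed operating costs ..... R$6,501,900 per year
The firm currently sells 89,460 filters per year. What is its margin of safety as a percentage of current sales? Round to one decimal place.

Contribution margin per unit = R$412.19 − R$245.02 = R$167.17. Break-even units = R$6,501,900 ÷ R$167.17 = 38,893.94; break-even revenue = 38,893.94 × R$412.19 = R$16,031,693.25.
Actual sales revenue = 89,460 × R$412.19 = R$36,874,517.40.
Margin of safety = (R$36,874,517.40 − R$16,031,693.25) ÷ R$36,874,517.40 = 56.5%.

56.5%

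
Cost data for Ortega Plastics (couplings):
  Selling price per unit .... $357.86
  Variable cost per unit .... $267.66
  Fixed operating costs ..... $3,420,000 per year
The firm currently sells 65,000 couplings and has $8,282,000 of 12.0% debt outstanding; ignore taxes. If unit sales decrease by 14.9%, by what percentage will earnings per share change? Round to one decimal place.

Contribution at this volume is 65,000 × $90.20 = $5,863,000.00.
EBIT = $5,863,000.00 − $3,420,000 = $2,443,000.00.
After interest of $993,840.00, pre-tax earnings = $1,449,160.00.
Degree of combined leverage = contribution ÷ (EBIT − I) = $5,863,000.00 ÷ $1,449,160.00 = 4.0458.
EPS therefore changes by 4.0458 × (-14.9%) = -60.3%.

-60.3%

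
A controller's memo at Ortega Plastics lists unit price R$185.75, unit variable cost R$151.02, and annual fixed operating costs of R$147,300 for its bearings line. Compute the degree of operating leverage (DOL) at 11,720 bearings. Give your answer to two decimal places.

Total contribution margin = 11,720 × R$34.73 = R$407,035.60.
Subtracting fixed costs: EBIT = R$407,035.60 − R$147,300 = R$259,735.60.
So DOL = total CM / EBIT = R$407,035.60 / R$259,735.60 = 1.5671.

1.57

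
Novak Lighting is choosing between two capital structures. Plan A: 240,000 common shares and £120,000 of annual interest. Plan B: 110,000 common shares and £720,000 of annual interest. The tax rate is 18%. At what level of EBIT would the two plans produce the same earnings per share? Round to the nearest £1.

At indifference, (EBIT − 120,000)(1 − t)/240,000 = (EBIT − 720,000)(1 − t)/110,000.
The (1 − t) factor cancels: (EBIT − 120,000) × 110,000 = (EBIT − 720,000) × 240,000.
Solving, EBIT = (720,000·240,000 − 120,000·110,000) / (240,000 − 110,000) = 159,600,000,000 / 130,000 = 1,227,692.31.

£1,227,692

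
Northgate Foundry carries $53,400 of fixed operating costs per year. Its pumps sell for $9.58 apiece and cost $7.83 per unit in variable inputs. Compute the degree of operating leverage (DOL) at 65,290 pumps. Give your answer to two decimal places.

Total contribution margin = 65,290 × $1.75 = $114,257.50.
EBIT = $114,257.50 − $53,400 = $60,857.50.
Degree of operating leverage = $114,257.50 / $60,857.50 = 1.8775.

1.88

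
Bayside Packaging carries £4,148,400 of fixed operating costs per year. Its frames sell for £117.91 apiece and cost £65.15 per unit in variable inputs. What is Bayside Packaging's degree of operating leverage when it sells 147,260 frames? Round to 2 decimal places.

Contribution at this volume is 147,260 × £52.76 = £7,769,437.60.
Subtracting fixed costs: EBIT = £7,769,437.60 − £4,148,400 = £3,621,037.60.
So DOL = total CM / EBIT = £7,769,437.60 / £3,621,037.60 = 2.1456.

2.15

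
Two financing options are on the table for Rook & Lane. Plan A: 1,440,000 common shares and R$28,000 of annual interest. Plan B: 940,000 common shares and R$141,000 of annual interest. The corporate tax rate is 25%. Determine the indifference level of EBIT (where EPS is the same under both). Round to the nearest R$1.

R$353,440

Set EPS_A = EPS_B: (EBIT − R$28,000)(1 − 0.25) ÷ 1,440,000 = (EBIT − R$141,000)(1 − 0.25) ÷ 940,000.
The (1 − t) factor cancels: (EBIT − 28,000) × 940,000 = (EBIT − 141,000) × 1,440,000.
Solving, EBIT = (141,000·1,440,000 − 28,000·940,000) / (1,440,000 − 940,000) = 176,720,000,000 / 500,000 = 353,440.00.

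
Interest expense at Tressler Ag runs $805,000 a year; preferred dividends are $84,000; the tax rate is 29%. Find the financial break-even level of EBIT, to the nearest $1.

Grossing the preferred dividend up to pre-tax terms: $84,000 / (1 − 0.29) = $118,309.86.
Financial break-even EBIT = interest + D_p ÷ (1 − t) = $805,000 + $118,309.86 = $923,309.86.

$923,310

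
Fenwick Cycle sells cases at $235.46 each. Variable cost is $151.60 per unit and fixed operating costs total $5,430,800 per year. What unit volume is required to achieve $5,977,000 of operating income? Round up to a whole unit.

136,034 cases

Contribution margin per unit = $235.46 − $151.60 = $83.86.
Need Q such that Q × $83.86 − $5,430,800 = $5,977,000, i.e. Q = $11,407,800 / $83.86 = 136,033.87 → 136,034.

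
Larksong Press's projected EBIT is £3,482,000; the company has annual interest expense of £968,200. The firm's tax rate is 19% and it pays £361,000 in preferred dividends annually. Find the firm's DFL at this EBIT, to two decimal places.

Interest = £968,200.00.
Preferred dividends grossed up pre-tax: £361,000 / (1 − 0.19) = £445,679.01.
DFL = EBIT ÷ [EBIT − I − D_p/(1−t)] = £3,482,000 ÷ [£3,482,000 − £968,200.00 − £445,679.01] = £3,482,000 ÷ £2,068,120.99 = 1.6837.

1.68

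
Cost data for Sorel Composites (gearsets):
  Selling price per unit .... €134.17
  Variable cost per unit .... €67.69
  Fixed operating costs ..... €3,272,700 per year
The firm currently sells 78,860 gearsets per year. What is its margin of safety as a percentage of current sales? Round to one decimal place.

37.6%

Contribution margin per unit = €134.17 − €67.69 = €66.48. Break-even units = €3,272,700 ÷ €66.48 = 49,228.34; break-even revenue = 49,228.34 × €134.17 = €6,604,966.29.
Actual sales revenue = 78,860 × €134.17 = €10,580,646.20.
Margin of safety = (€10,580,646.20 − €6,604,966.29) ÷ €10,580,646.20 = 37.6%.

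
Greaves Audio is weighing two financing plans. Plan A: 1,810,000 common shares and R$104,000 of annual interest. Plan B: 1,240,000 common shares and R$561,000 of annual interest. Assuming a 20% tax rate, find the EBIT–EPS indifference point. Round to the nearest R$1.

Set EPS_A = EPS_B: (EBIT − R$104,000)(1 − 0.20) ÷ 1,810,000 = (EBIT − R$561,000)(1 − 0.20) ÷ 1,240,000.
Cancelling (1 − t) and cross-multiplying: 1,240,000·(EBIT − 104,000) = 1,810,000·(EBIT − 561,000).
EBIT × (1,810,000 − 1,240,000) = 561,000 × 1,810,000 − 104,000 × 1,240,000 = 886,450,000,000, so EBIT = 886,450,000,000 ÷ 570,000 = 1,555,175.44.

R$1,555,175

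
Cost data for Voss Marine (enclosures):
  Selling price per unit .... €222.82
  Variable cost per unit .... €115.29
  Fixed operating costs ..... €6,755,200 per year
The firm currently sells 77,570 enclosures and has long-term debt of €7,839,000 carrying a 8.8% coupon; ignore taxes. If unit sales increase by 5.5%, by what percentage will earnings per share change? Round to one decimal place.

+51.2%

Contribution at this volume is 77,570 × €107.53 = €8,341,102.10.
Subtracting fixed costs: EBIT = €8,341,102.10 − €6,755,200 = €1,585,902.10.
Interest = €689,832.00, so EBIT − I = €896,070.10.
DCL = total CM / (EBIT − I) = €8,341,102.10 / €896,070.10 = 9.3085.
EPS therefore changes by 9.3085 × (+5.5%) = +51.2%.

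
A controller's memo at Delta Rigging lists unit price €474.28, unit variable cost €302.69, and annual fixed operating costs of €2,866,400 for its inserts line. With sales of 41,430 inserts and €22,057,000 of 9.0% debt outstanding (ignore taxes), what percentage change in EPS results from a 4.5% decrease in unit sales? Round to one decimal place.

At 41,430 units, contribution = 41,430 × €171.59 = €7,108,973.70.
Operating income = contribution − fixed costs = €7,108,973.70 − €2,866,400 = €4,242,573.70.
Interest = €1,985,130.00, so EBIT − I = €2,257,443.70.
DCL = total CM / (EBIT − I) = €7,108,973.70 / €2,257,443.70 = 3.1491.
%ΔEPS = DCL × %ΔSales = 3.1491 × -4.5% = -14.2%.

-14.2%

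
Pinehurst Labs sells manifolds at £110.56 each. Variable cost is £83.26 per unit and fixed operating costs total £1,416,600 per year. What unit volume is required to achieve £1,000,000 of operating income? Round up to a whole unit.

88,521 manifolds

Unit CM = price − variable cost = £110.56 − £83.26 = £27.30.
Need Q such that Q × £27.30 − £1,416,600 = £1,000,000, i.e. Q = £2,416,600 / £27.30 = 88,520.15 → 88,521.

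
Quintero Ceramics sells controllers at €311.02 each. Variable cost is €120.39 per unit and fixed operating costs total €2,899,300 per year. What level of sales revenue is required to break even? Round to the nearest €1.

CM per unit = €311.02 − €120.39 = €190.63; CM ratio = €190.63 / €311.02 = 0.6129.
Break-even sales = FC ÷ CM ratio = €2,899,300 × €311.02 / €190.63 = €4,730,317.

€4,730,317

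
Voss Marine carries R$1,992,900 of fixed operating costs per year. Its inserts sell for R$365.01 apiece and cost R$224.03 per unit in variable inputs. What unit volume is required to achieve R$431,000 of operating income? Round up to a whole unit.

17,194 inserts

Unit CM = price − variable cost = R$365.01 − R$224.03 = R$140.98.
Required volume = (fixed costs + target profit) ÷ CM = (R$1,992,900 + R$431,000) ÷ R$140.98 = 17,193.22, so 17,194 inserts.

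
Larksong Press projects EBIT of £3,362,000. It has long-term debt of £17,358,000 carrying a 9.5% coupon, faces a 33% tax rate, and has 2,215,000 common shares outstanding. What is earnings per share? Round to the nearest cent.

£0.52

Interest = £1,649,010.00, so EBT = £3,362,000 − £1,649,010.00 = £1,712,990.00.
After tax at 33%: net income = £1,712,990.00 × 0.67 = £1,147,703.30.
Per share: £1,147,703.30 / 2,215,000 shares = £0.52.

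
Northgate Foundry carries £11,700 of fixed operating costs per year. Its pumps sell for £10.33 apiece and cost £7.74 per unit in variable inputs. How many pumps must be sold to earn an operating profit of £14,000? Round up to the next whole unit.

9,923 pumps

Each unit contributes £10.33 − £7.74 = £2.59.
Need Q such that Q × £2.59 − £11,700 = £14,000, i.e. Q = £25,700 / £2.59 = 9,922.78 → 9,923.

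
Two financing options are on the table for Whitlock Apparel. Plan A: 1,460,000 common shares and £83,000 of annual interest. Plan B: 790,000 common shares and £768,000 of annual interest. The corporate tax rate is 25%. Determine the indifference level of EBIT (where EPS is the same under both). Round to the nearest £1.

Set EPS_A = EPS_B: (EBIT − £83,000)(1 − 0.25) ÷ 1,460,000 = (EBIT − £768,000)(1 − 0.25) ÷ 790,000.
Cancelling (1 − t) and cross-multiplying: 790,000·(EBIT − 83,000) = 1,460,000·(EBIT − 768,000).
Solving, EBIT = (768,000·1,460,000 − 83,000·790,000) / (1,460,000 − 790,000) = 1,055,710,000,000 / 670,000 = 1,575,686.57.

£1,575,687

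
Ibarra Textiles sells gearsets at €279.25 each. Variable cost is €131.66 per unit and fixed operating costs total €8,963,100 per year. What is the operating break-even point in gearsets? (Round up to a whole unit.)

60,730 gearsets

Contribution margin per unit = €279.25 − €131.66 = €147.59.
Break-even Q = €8,963,100 / €147.59 = 60,729.72 → 60,730 gearsets.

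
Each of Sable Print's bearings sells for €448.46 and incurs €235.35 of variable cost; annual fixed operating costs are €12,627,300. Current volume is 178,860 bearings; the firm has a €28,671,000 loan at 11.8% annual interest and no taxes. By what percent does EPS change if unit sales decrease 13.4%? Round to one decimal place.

At 178,860 units, contribution = 178,860 × €213.11 = €38,116,854.60.
EBIT = €38,116,854.60 − €12,627,300 = €25,489,554.60.
Interest = €3,383,178.00, so EBIT − I = €22,106,376.60.
DCL = total CM / (EBIT − I) = €38,116,854.60 / €22,106,376.60 = 1.7242.
%ΔEPS = DCL × %ΔSales = 1.7242 × -13.4% = -23.1%.

-23.1%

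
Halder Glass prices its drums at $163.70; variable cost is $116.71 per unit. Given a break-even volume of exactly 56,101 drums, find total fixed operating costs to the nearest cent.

Contribution margin per unit = $163.70 − $116.71 = $46.99.
Since BE = FC / CM, FC = 56,101 × $46.99 = $2,636,185.99.

$2,636,185.99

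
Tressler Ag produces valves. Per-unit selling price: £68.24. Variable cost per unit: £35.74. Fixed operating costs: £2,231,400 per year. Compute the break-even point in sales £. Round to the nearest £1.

Contribution margin per unit = £68.24 − £35.74 = £32.50, a CM ratio of £32.50 ÷ £68.24 = 0.4763.
Break-even sales = FC ÷ CM ratio = £2,231,400 × £68.24 / £32.50 = £4,685,253.

£4,685,253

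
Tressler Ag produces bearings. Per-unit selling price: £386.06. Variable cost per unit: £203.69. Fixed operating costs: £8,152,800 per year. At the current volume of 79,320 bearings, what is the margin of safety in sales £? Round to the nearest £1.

£13,363,575

Contribution margin per unit = £386.06 − £203.69 = £182.37. Break-even units = £8,152,800 ÷ £182.37 = 44,704.72; break-even revenue = 44,704.72 × £386.06 = £17,258,704.66.
Current sales = 79,320 × £386.06 = £30,622,279.20.
Margin of safety = £30,622,279.20 − £17,258,704.66 = £13,363,575.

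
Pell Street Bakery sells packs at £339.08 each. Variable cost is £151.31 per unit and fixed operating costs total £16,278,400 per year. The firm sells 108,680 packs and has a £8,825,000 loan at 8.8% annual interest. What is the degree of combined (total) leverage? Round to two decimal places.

6.09

Total contribution margin = 108,680 × £187.77 = £20,406,843.60.
Subtracting fixed costs: EBIT = £20,406,843.60 − £16,278,400 = £4,128,443.60. Interest = £776,600.00.
DOL = £20,406,843.60 ÷ £4,128,443.60 = 4.9430; DFL = £4,128,443.60 ÷ £3,351,843.60 = 1.2317.
DCL = DOL × DFL = 4.9430 × 1.2317 = 6.0883.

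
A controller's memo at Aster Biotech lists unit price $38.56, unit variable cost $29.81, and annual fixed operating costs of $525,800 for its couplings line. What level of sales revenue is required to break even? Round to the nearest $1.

Contribution margin per unit = $38.56 − $29.81 = $8.75, a CM ratio of $8.75 ÷ $38.56 = 0.2269.
Break-even revenue = fixed costs × price ÷ CM = $525,800 × $38.56 ÷ $8.75 = $2,317,125.

$2,317,125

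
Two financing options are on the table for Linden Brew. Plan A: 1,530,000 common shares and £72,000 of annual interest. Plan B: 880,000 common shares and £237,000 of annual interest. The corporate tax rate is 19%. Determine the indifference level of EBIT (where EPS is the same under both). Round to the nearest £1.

£460,385

Set EPS_A = EPS_B: (EBIT − £72,000)(1 − 0.19) ÷ 1,530,000 = (EBIT − £237,000)(1 − 0.19) ÷ 880,000.
Cancelling (1 − t) and cross-multiplying: 880,000·(EBIT − 72,000) = 1,530,000·(EBIT − 237,000).
EBIT × (1,530,000 − 880,000) = 237,000 × 1,530,000 − 72,000 × 880,000 = 299,250,000,000, so EBIT = 299,250,000,000 ÷ 650,000 = 460,384.62.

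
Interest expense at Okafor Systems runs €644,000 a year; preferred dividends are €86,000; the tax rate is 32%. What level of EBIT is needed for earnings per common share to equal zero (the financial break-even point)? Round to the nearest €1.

€770,471

Preferred dividends are paid after tax, so their pre-tax equivalent is €86,000 ÷ (1 − 0.32) = €126,470.59.
Financial break-even EBIT = interest + D_p ÷ (1 − t) = €644,000 + €126,470.59 = €770,470.59.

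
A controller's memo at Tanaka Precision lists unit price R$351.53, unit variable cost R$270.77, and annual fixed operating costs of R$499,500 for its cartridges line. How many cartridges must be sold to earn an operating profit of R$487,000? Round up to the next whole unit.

Contribution margin per unit = R$351.53 − R$270.77 = R$80.76.
Units = (FC + target) / CM = (R$499,500 + R$487,000) / R$80.76 = 12,215.21, so 12,216 cartridges.

12,216 cartridges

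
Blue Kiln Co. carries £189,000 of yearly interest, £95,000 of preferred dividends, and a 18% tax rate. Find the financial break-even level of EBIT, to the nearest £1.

Preferred dividends are paid after tax, so their pre-tax equivalent is £95,000 ÷ (1 − 0.18) = £115,853.66.
Financial break-even EBIT = interest + D_p ÷ (1 − t) = £189,000 + £115,853.66 = £304,853.66.

£304,854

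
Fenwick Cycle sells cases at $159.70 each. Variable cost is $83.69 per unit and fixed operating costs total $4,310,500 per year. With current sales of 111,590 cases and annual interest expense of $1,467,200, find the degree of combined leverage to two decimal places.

Total contribution margin = 111,590 × $76.01 = $8,481,955.90.
Operating income = contribution − fixed costs = $8,481,955.90 − $4,310,500 = $4,171,455.90. Interest = $1,467,200.00.
DOL = $8,481,955.90 ÷ $4,171,455.90 = 2.0333; DFL = $4,171,455.90 ÷ $2,704,255.90 = 1.5426.
Combined leverage = 2.0333 × 1.5426 = 3.1366.

3.14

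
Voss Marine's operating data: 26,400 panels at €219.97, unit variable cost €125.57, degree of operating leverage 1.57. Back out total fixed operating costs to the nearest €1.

At 26,400 units, contribution = 26,400 × €94.40 = €2,492,160.00.
Since DOL = CM ÷ EBIT, EBIT = €2,492,160.00 ÷ 1.57 = €1,587,363.06.
And FC = contribution − EBIT = €2,492,160.00 − €1,587,363.06 = €904,797.

€904,797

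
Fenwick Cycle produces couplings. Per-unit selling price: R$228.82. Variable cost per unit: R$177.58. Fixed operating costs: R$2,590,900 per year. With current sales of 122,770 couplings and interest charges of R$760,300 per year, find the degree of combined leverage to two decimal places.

2.14

At 122,770 units, contribution = 122,770 × R$51.24 = R$6,290,734.80.
EBIT = R$6,290,734.80 − R$2,590,900 = R$3,699,834.80. Interest = R$760,300.00.
DOL = R$6,290,734.80 ÷ R$3,699,834.80 = 1.7003; DFL = R$3,699,834.80 ÷ R$2,939,534.80 = 1.2586.
DCL = DOL × DFL = 1.7003 × 1.2586 = 2.1400.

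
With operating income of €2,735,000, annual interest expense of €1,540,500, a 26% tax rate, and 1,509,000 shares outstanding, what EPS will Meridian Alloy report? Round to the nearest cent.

Pre-tax income = €2,735,000 − €1,540,500.00 = €1,194,500.00.
After tax at 26%: net income = €1,194,500.00 × 0.74 = €883,930.00.
EPS = €883,930.00 ÷ 1,509,000 = €0.59.

€0.59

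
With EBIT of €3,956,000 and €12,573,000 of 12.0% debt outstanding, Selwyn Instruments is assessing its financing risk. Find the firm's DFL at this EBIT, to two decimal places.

Annual interest charges come to €1,508,760.00.
DFL = EBIT ÷ (EBIT − I) = €3,956,000 ÷ (€3,956,000 − €1,508,760.00) = €3,956,000 ÷ €2,447,240.00 = 1.6165.

1.62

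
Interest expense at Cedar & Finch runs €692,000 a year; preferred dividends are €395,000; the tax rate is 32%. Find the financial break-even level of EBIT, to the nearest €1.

€1,272,882

Preferred dividends are paid after tax, so their pre-tax equivalent is €395,000 ÷ (1 − 0.32) = €580,882.35.
Financial break-even EBIT = interest + D_p ÷ (1 − t) = €692,000 + €580,882.35 = €1,272,882.35.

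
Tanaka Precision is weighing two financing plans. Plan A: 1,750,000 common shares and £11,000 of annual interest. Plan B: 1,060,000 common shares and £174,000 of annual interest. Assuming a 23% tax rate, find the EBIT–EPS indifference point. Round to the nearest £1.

£424,406

Set EPS_A = EPS_B: (EBIT − £11,000)(1 − 0.23) ÷ 1,750,000 = (EBIT − £174,000)(1 − 0.23) ÷ 1,060,000.
Cancelling (1 − t) and cross-multiplying: 1,060,000·(EBIT − 11,000) = 1,750,000·(EBIT − 174,000).
EBIT × (1,750,000 − 1,060,000) = 174,000 × 1,750,000 − 11,000 × 1,060,000 = 292,840,000,000, so EBIT = 292,840,000,000 ÷ 690,000 = 424,405.80.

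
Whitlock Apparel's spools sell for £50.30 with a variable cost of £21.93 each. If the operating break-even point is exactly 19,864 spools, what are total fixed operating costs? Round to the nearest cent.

£563,541.68

Each unit contributes £50.30 − £21.93 = £28.37.
Fixed costs = break-even units × CM = 19,864 × £28.37 = £563,541.68.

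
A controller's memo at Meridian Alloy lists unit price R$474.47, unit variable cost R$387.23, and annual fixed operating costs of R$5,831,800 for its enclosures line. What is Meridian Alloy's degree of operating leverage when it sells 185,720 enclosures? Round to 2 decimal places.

1.56

Total contribution margin = 185,720 × R$87.24 = R$16,202,212.80.
EBIT = R$16,202,212.80 − R$5,831,800 = R$10,370,412.80.
So DOL = total CM / EBIT = R$16,202,212.80 / R$10,370,412.80 = 1.5623.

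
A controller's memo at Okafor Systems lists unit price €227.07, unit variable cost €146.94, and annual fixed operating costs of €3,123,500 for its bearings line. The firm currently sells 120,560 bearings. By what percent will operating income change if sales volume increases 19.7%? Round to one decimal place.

Total contribution margin = 120,560 × €80.13 = €9,660,472.80.
Subtracting fixed costs: EBIT = €9,660,472.80 − €3,123,500 = €6,536,972.80.
DOL = contribution ÷ EBIT = €9,660,472.80 ÷ €6,536,972.80 = 1.4778.
%ΔEBIT = DOL × %ΔSales = 1.4778 × +19.7% = +29.1%.

+29.1%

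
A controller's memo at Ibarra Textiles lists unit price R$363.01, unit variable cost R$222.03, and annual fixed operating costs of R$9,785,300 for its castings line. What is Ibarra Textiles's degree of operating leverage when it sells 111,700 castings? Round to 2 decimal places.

2.64

Contribution at this volume is 111,700 × R$140.98 = R$15,747,466.00.
Subtracting fixed costs: EBIT = R$15,747,466.00 − R$9,785,300 = R$5,962,166.00.
DOL = contribution ÷ EBIT = R$15,747,466.00 ÷ R$5,962,166.00 = 2.6412.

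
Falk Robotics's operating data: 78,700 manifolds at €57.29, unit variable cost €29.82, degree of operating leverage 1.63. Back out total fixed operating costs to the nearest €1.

At 78,700 units, contribution = 78,700 × €27.47 = €2,161,889.00.
DOL = contribution / EBIT, so EBIT = €2,161,889.00 / 1.63 = €1,326,312.27.
And FC = contribution − EBIT = €2,161,889.00 − €1,326,312.27 = €835,577.

€835,577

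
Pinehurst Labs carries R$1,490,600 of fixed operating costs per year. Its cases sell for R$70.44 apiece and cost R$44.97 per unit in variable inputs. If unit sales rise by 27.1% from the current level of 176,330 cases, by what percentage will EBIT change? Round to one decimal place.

Contribution at this volume is 176,330 × R$25.47 = R$4,491,125.10.
EBIT = R$4,491,125.10 − R$1,490,600 = R$3,000,525.10.
DOL = contribution ÷ EBIT = R$4,491,125.10 ÷ R$3,000,525.10 = 1.4968.
Operating income changes by 1.4968 × +27.1% = +40.6%.

+40.6%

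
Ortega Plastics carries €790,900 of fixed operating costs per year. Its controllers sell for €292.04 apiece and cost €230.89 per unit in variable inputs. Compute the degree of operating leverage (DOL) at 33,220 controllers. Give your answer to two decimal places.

1.64

At 33,220 units, contribution = 33,220 × €61.15 = €2,031,403.00.
EBIT = €2,031,403.00 − €790,900 = €1,240,503.00.
So DOL = total CM / EBIT = €2,031,403.00 / €1,240,503.00 = 1.6376.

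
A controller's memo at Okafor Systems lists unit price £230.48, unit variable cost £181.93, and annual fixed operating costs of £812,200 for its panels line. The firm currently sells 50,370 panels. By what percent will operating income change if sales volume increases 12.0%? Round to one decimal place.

Contribution at this volume is 50,370 × £48.55 = £2,445,463.50.
EBIT = £2,445,463.50 − £812,200 = £1,633,263.50.
So DOL = total CM / EBIT = £2,445,463.50 / £1,633,263.50 = 1.4973.
So EBIT moves 1.4973 × (+12.0%) = +18.0%.

+18.0%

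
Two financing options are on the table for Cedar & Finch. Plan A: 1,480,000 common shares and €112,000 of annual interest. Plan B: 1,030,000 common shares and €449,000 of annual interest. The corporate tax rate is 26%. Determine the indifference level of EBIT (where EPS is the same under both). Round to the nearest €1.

At indifference, (EBIT − 112,000)(1 − t)/1,480,000 = (EBIT − 449,000)(1 − t)/1,030,000.
Cancelling (1 − t) and cross-multiplying: 1,030,000·(EBIT − 112,000) = 1,480,000·(EBIT − 449,000).
Solving, EBIT = (449,000·1,480,000 − 112,000·1,030,000) / (1,480,000 − 1,030,000) = 549,160,000,000 / 450,000 = 1,220,355.56.

€1,220,356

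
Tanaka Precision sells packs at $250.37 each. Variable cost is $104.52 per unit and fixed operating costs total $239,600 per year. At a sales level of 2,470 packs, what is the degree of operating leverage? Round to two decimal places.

2.99

Contribution at this volume is 2,470 × $145.85 = $360,249.50.
Operating income = contribution − fixed costs = $360,249.50 − $239,600 = $120,649.50.
So DOL = total CM / EBIT = $360,249.50 / $120,649.50 = 2.9859.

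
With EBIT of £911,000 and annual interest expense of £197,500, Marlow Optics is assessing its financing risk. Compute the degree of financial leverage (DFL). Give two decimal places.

Interest = £197,500.00.
DFL = EBIT ÷ (EBIT − I) = £911,000 ÷ (£911,000 − £197,500.00) = £911,000 ÷ £713,500.00 = 1.2768.

1.28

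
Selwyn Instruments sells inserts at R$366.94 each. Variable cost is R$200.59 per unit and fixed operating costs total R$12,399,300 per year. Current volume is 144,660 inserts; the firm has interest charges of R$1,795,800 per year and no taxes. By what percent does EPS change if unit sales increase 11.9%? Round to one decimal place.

At 144,660 units, contribution = 144,660 × R$166.35 = R$24,064,191.00.
Operating income = contribution − fixed costs = R$24,064,191.00 − R$12,399,300 = R$11,664,891.00.
After interest of R$1,795,800.00, pre-tax earnings = R$9,869,091.00.
DCL = total CM / (EBIT − I) = R$24,064,191.00 / R$9,869,091.00 = 2.4383.
%ΔEPS = DCL × %ΔSales = 2.4383 × +11.9% = +29.0%.

+29.0%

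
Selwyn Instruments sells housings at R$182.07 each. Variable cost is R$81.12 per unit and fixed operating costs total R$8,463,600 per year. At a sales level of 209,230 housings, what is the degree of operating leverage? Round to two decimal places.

1.67

Total contribution margin = 209,230 × R$100.95 = R$21,121,768.50.
Subtracting fixed costs: EBIT = R$21,121,768.50 − R$8,463,600 = R$12,658,168.50.
So DOL = total CM / EBIT = R$21,121,768.50 / R$12,658,168.50 = 1.6686.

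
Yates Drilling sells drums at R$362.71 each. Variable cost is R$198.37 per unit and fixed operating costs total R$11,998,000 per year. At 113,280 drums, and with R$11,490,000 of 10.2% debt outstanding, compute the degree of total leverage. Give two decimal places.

Contribution at this volume is 113,280 × R$164.34 = R$18,616,435.20.
EBIT = R$18,616,435.20 − R$11,998,000 = R$6,618,435.20. Interest = R$1,171,980.00, so EBIT − I = R$5,446,455.20.
DCL = contribution ÷ (EBIT − I) = R$18,616,435.20 ÷ R$5,446,455.20 = 3.4181.

3.42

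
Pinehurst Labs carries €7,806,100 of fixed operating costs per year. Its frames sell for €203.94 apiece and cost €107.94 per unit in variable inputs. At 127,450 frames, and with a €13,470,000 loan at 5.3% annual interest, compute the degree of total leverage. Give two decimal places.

Contribution at this volume is 127,450 × €96.00 = €12,235,200.00.
EBIT = €12,235,200.00 − €7,806,100 = €4,429,100.00. Interest = €713,910.00.
DOL = €12,235,200.00 ÷ €4,429,100.00 = 2.7625; DFL = €4,429,100.00 ÷ €3,715,190.00 = 1.1922.
Combined leverage = 2.7625 × 1.1922 = 3.2935.

3.29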